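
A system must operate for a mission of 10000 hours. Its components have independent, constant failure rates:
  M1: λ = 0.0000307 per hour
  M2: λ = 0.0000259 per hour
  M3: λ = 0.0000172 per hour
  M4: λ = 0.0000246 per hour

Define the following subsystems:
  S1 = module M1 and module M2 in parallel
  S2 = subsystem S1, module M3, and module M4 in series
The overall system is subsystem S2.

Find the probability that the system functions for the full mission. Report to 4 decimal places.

0.6187

R(M1) = exp(−0.0000307 × 10000) = 0.735651
R(M2) = exp(−0.0000259 × 10000) = 0.771823
R(M3) = exp(−0.0000172 × 10000) = 0.841979
R(M4) = exp(−0.0000246 × 10000) = 0.781922
Parallel (M1 and M2): 1 − (1 − 0.735651)(1 − 0.771823) = 0.939682
Series ([0.939682], M3, and M4): 0.939682 × 0.841979 × 0.781922 = 0.6187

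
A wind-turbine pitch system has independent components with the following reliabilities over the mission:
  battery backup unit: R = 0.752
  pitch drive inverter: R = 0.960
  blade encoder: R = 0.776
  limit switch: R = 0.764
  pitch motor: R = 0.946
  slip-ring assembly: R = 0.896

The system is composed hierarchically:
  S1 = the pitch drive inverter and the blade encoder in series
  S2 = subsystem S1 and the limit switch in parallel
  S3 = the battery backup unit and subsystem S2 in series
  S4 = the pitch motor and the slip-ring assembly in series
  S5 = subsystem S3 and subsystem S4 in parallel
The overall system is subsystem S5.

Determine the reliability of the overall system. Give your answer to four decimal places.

0.9553

Series (pitch drive inverter and blade encoder): 0.960000 × 0.776000 = 0.744960
Parallel ([0.744960] and limit switch): 1 − (1 − 0.744960)(1 − 0.764000) = 0.939811
Series (battery backup unit and [0.939811]): 0.752000 × 0.939811 = 0.706738
Series (pitch motor and slip-ring assembly): 0.946000 × 0.896000 = 0.847616
Parallel ([0.706738] and [0.847616]): 1 − (1 − 0.706738)(1 − 0.847616) = 0.9553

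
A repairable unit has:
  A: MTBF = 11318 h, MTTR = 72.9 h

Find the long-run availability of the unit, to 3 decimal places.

0.994

A(A) = MTBF/(MTBF+MTTR) = 11318/(11318+72.9) = 0.994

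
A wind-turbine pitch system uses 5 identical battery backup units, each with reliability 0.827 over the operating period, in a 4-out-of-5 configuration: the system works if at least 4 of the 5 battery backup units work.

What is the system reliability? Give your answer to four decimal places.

R = Σ_{i=4}^{5} C(5,i) p^i (1−p)^{5−i} with p = 0.827
C(5,4)·0.827^4·0.173^1 = 0.404611
C(5,5)·0.827^5·0.173^0 = 0.386837
Sum = 0.7914

0.7914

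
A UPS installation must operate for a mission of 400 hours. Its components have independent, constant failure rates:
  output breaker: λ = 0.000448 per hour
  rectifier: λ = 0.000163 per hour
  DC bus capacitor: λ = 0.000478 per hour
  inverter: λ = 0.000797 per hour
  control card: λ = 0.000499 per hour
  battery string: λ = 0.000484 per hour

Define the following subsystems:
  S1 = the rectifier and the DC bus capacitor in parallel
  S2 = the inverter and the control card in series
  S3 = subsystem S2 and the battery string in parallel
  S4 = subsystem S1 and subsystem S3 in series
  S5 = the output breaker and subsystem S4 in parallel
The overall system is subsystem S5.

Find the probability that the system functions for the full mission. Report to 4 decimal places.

R(output breaker) = exp(−0.000448 × 400) = 0.835939
R(rectifier) = exp(−0.000163 × 400) = 0.936880
R(DC bus capacitor) = exp(−0.000478 × 400) = 0.825967
R(inverter) = exp(−0.000797 × 400) = 0.727021
R(control card) = exp(−0.000499 × 400) = 0.819058
R(battery string) = exp(−0.000484 × 400) = 0.823987
Parallel (rectifier and DC bus capacitor): 1 − (1 − 0.936880)(1 − 0.825967) = 0.989015
Series (inverter and control card): 0.727021 × 0.819058 = 0.595472
Parallel ([0.595472] and battery string): 1 − (1 − 0.595472)(1 − 0.823987) = 0.928798
Series ([0.989015] and [0.928798]): 0.989015 × 0.928798 = 0.918595
Parallel (output breaker and [0.918595]): 1 − (1 − 0.835939)(1 − 0.918595) = 0.9866

0.9866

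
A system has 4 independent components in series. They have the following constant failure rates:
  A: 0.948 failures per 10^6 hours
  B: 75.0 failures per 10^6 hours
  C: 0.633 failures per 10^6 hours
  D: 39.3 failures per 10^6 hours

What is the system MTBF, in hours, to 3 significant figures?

8630

Series of exponential components: λ_sys = Σ λ_i
λ_sys = 0.000000948 + 0.0000750 + 0.000000633 + 0.0000393 = 1.1588e-04 /h
MTBF = 1 / λ_sys = 8630 h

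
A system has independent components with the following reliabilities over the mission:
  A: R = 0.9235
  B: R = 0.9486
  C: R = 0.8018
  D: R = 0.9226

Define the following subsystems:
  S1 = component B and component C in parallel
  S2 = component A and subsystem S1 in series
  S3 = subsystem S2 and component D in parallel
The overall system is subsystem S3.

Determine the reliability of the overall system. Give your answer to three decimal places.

0.993

Parallel (B and C): 1 − (1 − 0.94860)(1 − 0.80180) = 0.98981
Series (A and [0.98981]): 0.92350 × 0.98981 = 0.91409
Parallel ([0.91409] and D): 1 − (1 − 0.91409)(1 − 0.92260) = 0.993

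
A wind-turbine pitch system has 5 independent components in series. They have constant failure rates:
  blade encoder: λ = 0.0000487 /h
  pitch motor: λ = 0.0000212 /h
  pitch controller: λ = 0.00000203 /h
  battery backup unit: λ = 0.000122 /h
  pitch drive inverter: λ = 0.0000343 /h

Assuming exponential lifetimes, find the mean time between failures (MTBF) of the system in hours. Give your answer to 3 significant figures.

4380

Series of exponential components: λ_sys = Σ λ_i
λ_sys = 0.0000487 + 0.0000212 + 0.00000203 + 0.000122 + 0.0000343 = 2.2823e-04 /h
MTBF = 1 / λ_sys = 4380 h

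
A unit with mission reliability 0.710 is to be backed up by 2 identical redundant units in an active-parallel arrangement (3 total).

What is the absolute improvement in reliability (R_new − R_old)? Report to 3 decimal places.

0.266

R_before = 0.710
R_after = 1 − (1 − 0.710)^3 = 0.976
ΔR = 0.976 − 0.710 = 0.266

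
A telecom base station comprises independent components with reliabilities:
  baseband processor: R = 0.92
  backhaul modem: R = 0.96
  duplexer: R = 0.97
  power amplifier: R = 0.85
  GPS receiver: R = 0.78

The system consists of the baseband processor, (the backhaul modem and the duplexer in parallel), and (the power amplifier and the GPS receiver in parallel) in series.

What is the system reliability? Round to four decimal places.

Parallel (backhaul modem and duplexer): 1 − (1 − 0.960000)(1 − 0.970000) = 0.998800
Parallel (power amplifier and GPS receiver): 1 − (1 − 0.850000)(1 − 0.780000) = 0.967000
Series (baseband processor, [0.998800], and [0.967000]): 0.920000 × 0.998800 × 0.967000 = 0.8886

0.8886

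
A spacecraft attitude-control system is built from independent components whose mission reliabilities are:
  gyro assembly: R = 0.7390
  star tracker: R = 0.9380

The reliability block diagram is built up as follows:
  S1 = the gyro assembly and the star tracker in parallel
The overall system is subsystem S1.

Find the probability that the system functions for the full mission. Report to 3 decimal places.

Parallel (gyro assembly and star tracker): 1 − (1 − 0.73900)(1 − 0.93800) = 0.984

0.984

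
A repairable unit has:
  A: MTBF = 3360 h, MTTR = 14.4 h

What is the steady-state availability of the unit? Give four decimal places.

A(A) = MTBF/(MTBF+MTTR) = 3360/(3360+14.4) = 0.9957

0.9957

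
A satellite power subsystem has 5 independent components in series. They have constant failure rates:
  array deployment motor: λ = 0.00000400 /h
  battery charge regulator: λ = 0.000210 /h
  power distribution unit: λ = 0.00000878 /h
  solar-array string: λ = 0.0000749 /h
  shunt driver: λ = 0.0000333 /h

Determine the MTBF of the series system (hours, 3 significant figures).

Series of exponential components: λ_sys = Σ λ_i
λ_sys = 0.00000400 + 0.000210 + 0.00000878 + 0.0000749 + 0.0000333 = 3.3098e-04 /h
MTBF = 1 / λ_sys = 3020 h

3020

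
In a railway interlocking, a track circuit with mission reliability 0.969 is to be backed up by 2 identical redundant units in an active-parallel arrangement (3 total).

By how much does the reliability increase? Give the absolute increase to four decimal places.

0.0310

R_before = 0.969
R_after = 1 − (1 − 0.969)^3 = 1.0000
ΔR = 1.0000 − 0.969 = 0.0310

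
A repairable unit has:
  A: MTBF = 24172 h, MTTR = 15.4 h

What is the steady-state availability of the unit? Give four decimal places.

A(A) = MTBF/(MTBF+MTTR) = 24172/(24172+15.4) = 0.9994

0.9994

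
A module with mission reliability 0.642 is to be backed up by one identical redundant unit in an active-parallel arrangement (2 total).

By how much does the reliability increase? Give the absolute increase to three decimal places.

R_before = 0.642
R_after = 1 − (1 − 0.642)^2 = 0.872
ΔR = 0.872 − 0.642 = 0.230

0.230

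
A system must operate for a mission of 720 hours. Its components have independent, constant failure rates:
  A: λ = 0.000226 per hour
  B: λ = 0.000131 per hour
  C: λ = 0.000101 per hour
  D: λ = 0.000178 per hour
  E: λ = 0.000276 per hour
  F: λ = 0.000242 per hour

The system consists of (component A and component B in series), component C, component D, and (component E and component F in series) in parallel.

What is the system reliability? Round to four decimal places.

0.9994

R(A) = exp(−0.000226 × 720) = 0.849829
R(B) = exp(−0.000131 × 720) = 0.909992
R(C) = exp(−0.000101 × 720) = 0.929861
R(D) = exp(−0.000178 × 720) = 0.879713
R(E) = exp(−0.000276 × 720) = 0.819779
R(F) = exp(−0.000242 × 720) = 0.840095
Series (A and B): 0.849829 × 0.909992 = 0.773338
Series (E and F): 0.819779 × 0.840095 = 0.688692
Parallel ([0.773338], C, D, and [0.688692]): 1 − (1 − 0.773338)(1 − 0.929861)(1 − 0.879713)(1 − 0.688692) = 0.9994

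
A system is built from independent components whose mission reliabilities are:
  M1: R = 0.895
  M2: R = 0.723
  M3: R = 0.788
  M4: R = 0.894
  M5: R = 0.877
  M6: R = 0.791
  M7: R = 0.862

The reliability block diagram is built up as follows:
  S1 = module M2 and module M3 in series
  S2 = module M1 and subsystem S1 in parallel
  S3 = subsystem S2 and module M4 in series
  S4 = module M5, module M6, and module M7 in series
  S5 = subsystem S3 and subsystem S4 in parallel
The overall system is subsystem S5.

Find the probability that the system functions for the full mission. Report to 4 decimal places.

Series (M2 and M3): 0.723000 × 0.788000 = 0.569724
Parallel (M1 and [0.569724]): 1 − (1 − 0.895000)(1 − 0.569724) = 0.954821
Series ([0.954821] and M4): 0.954821 × 0.894000 = 0.853610
Series (M5, M6, and M7): 0.877000 × 0.791000 × 0.862000 = 0.597975
Parallel ([0.853610] and [0.597975]): 1 − (1 − 0.853610)(1 − 0.597975) = 0.9411

0.9411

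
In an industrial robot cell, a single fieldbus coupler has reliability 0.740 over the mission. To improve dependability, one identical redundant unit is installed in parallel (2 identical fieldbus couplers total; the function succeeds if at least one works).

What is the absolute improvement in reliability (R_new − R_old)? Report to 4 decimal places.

0.1924

R_before = 0.740
R_after = 1 − (1 − 0.740)^2 = 0.9324
ΔR = 0.9324 − 0.740 = 0.1924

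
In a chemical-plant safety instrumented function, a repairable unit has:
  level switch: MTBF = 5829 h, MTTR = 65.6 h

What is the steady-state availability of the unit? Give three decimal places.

A(level switch) = MTBF/(MTBF+MTTR) = 5829/(5829+65.6) = 0.989

0.989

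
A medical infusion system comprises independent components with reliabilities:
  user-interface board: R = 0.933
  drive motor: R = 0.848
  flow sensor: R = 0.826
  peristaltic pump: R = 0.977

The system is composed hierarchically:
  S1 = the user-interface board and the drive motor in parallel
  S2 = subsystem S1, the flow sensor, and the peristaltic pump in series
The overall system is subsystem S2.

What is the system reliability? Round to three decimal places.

Parallel (user-interface board and drive motor): 1 − (1 − 0.93300)(1 − 0.84800) = 0.98982
Series ([0.98982], flow sensor, and peristaltic pump): 0.98982 × 0.82600 × 0.97700 = 0.799

0.799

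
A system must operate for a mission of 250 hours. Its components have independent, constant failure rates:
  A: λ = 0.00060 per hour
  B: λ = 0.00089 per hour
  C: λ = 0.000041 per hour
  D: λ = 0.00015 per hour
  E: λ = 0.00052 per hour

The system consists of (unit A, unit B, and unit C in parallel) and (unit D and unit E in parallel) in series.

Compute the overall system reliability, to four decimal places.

R(A) = exp(−0.00060 × 250) = 0.860708
R(B) = exp(−0.00089 × 250) = 0.800515
R(C) = exp(−0.000041 × 250) = 0.989802
R(D) = exp(−0.00015 × 250) = 0.963194
R(E) = exp(−0.00052 × 250) = 0.878095
Parallel (A, B, and C): 1 − (1 − 0.860708)(1 − 0.800515)(1 − 0.989802) = 0.999717
Parallel (D and E): 1 − (1 − 0.963194)(1 − 0.878095) = 0.995513
Series ([0.999717] and [0.995513]): 0.999717 × 0.995513 = 0.9952

0.9952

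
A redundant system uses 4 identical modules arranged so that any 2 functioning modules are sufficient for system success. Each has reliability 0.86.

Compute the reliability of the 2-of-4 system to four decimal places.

0.9902

R = Σ_{i=2}^{4} C(4,i) p^i (1−p)^{4−i} with p = 0.86
C(4,2)·0.86^2·0.14^2 = 0.086977
C(4,3)·0.86^3·0.14^1 = 0.356191
C(4,4)·0.86^4·0.14^0 = 0.547008
Sum = 0.9902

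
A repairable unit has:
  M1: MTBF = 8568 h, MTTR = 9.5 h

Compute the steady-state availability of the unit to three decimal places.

A(M1) = MTBF/(MTBF+MTTR) = 8568/(8568+9.5) = 0.999

0.999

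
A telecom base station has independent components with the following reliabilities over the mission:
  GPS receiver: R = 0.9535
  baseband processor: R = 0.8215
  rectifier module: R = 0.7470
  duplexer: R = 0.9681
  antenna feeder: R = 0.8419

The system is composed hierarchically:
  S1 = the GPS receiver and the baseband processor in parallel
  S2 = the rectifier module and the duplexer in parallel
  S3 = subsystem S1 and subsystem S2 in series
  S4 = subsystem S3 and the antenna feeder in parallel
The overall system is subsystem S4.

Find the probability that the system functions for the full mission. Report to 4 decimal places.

0.9974

Parallel (GPS receiver and baseband processor): 1 − (1 − 0.953500)(1 − 0.821500) = 0.991700
Parallel (rectifier module and duplexer): 1 − (1 − 0.747000)(1 − 0.968100) = 0.991929
Series ([0.991700] and [0.991929]): 0.991700 × 0.991929 = 0.983696
Parallel ([0.983696] and antenna feeder): 1 − (1 − 0.983696)(1 − 0.841900) = 0.9974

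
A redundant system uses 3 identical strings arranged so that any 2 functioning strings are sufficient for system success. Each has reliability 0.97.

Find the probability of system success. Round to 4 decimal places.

R = Σ_{i=2}^{3} C(3,i) p^i (1−p)^{3−i} with p = 0.97
C(3,2)·0.97^2·0.03^1 = 0.084681
C(3,3)·0.97^3·0.03^0 = 0.912673
Sum = 0.9974

0.9974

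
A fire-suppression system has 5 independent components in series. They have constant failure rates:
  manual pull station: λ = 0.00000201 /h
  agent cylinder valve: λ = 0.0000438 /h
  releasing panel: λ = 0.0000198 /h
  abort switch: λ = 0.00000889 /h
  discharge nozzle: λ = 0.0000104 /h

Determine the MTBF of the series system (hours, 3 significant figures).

11800

Series of exponential components: λ_sys = Σ λ_i
λ_sys = 0.00000201 + 0.0000438 + 0.0000198 + 0.00000889 + 0.0000104 = 8.4900e-05 /h
MTBF = 1 / λ_sys = 11800 h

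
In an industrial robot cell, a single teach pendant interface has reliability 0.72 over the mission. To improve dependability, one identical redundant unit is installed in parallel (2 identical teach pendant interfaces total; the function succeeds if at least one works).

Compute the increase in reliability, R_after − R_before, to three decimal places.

0.202

R_before = 0.72
R_after = 1 − (1 − 0.72)^2 = 0.922
ΔR = 0.922 − 0.72 = 0.202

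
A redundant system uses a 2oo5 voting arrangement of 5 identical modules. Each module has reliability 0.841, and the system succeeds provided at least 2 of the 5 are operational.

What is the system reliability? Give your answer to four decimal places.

R = Σ_{i=2}^{5} C(5,i) p^i (1−p)^{5−i} with p = 0.841
C(5,2)·0.841^2·0.159^3 = 0.028430
C(5,3)·0.841^3·0.159^2 = 0.150377
C(5,4)·0.841^4·0.159^1 = 0.397696
C(5,5)·0.841^5·0.159^0 = 0.420707
Sum = 0.9972

0.9972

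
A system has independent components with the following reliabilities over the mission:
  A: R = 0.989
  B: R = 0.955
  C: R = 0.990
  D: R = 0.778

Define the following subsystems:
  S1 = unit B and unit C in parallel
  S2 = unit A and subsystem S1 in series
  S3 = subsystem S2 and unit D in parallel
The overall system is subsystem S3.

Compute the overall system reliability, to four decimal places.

Parallel (B and C): 1 − (1 − 0.955000)(1 − 0.990000) = 0.999550
Series (A and [0.999550]): 0.989000 × 0.999550 = 0.988555
Parallel ([0.988555] and D): 1 − (1 − 0.988555)(1 − 0.778000) = 0.9975

0.9975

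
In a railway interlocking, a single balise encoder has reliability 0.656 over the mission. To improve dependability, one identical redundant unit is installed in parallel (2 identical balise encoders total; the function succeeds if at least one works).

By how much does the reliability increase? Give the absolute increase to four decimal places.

0.2257

R_before = 0.656
R_after = 1 − (1 − 0.656)^2 = 0.8817
ΔR = 0.8817 − 0.656 = 0.2257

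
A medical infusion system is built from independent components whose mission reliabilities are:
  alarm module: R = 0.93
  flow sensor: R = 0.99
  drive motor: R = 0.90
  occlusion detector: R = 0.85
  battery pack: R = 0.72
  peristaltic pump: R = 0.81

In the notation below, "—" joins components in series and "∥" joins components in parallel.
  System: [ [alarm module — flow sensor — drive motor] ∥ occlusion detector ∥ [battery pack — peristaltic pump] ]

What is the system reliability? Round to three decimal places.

Series (alarm module, flow sensor, and drive motor): 0.93000 × 0.99000 × 0.90000 = 0.82863
Series (battery pack and peristaltic pump): 0.72000 × 0.81000 = 0.58320
Parallel ([0.82863], occlusion detector, and [0.58320]): 1 − (1 − 0.82863)(1 − 0.85000)(1 − 0.58320) = 0.989

0.989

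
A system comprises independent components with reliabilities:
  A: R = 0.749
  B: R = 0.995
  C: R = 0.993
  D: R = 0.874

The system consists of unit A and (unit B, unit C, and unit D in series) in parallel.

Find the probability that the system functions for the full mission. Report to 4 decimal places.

0.9657

Series (B, C, and D): 0.995000 × 0.993000 × 0.874000 = 0.863543
Parallel (A and [0.863543]): 1 − (1 − 0.749000)(1 − 0.863543) = 0.9657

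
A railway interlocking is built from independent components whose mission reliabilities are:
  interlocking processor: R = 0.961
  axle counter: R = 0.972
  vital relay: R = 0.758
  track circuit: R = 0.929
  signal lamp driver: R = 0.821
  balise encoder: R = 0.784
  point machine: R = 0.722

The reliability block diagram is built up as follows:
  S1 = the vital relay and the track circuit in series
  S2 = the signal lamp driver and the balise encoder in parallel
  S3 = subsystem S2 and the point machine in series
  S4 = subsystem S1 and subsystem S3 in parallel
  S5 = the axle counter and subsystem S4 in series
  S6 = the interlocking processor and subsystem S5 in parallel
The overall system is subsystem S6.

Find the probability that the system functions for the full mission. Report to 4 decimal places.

0.9955

Series (vital relay and track circuit): 0.758000 × 0.929000 = 0.704182
Parallel (signal lamp driver and balise encoder): 1 − (1 − 0.821000)(1 − 0.784000) = 0.961336
Series ([0.961336] and point machine): 0.961336 × 0.722000 = 0.694085
Parallel ([0.704182] and [0.694085]): 1 − (1 − 0.704182)(1 − 0.694085) = 0.909505
Series (axle counter and [0.909505]): 0.972000 × 0.909505 = 0.884039
Parallel (interlocking processor and [0.884039]): 1 − (1 − 0.961000)(1 − 0.884039) = 0.9955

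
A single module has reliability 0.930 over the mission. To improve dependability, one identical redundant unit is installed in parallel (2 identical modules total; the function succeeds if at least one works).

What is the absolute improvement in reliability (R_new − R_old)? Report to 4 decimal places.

R_before = 0.930
R_after = 1 − (1 − 0.930)^2 = 0.9951
ΔR = 0.9951 − 0.930 = 0.0651

0.0651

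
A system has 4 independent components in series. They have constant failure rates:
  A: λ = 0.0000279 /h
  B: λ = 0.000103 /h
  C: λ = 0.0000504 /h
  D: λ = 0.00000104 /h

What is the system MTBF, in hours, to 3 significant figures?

5480

Series of exponential components: λ_sys = Σ λ_i
λ_sys = 0.0000279 + 0.000103 + 0.0000504 + 0.00000104 = 1.8234e-04 /h
MTBF = 1 / λ_sys = 5480 h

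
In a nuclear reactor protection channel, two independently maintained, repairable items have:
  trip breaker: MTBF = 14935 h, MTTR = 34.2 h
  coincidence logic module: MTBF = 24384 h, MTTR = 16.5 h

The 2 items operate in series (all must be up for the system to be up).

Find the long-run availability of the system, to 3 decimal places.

A(trip breaker) = MTBF/(MTBF+MTTR) = 14935/(14935+34.2) = 0.997715
A(coincidence logic module) = MTBF/(MTBF+MTTR) = 24384/(24384+16.5) = 0.999324
Series availability: 0.997715 × 0.999324 = 0.997

0.997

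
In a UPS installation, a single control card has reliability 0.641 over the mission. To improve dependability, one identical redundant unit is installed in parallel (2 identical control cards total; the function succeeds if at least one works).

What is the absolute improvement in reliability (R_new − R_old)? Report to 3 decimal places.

0.230

R_before = 0.641
R_after = 1 − (1 − 0.641)^2 = 0.871
ΔR = 0.871 − 0.641 = 0.230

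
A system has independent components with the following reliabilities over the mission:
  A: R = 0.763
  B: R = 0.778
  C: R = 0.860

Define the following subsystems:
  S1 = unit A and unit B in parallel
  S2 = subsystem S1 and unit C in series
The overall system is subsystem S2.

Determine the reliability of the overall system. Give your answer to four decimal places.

Parallel (A and B): 1 − (1 − 0.763000)(1 − 0.778000) = 0.947386
Series ([0.947386] and C): 0.947386 × 0.860000 = 0.8148

0.8148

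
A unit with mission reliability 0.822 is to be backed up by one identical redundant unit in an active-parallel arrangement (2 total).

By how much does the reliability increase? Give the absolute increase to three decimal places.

0.146

R_before = 0.822
R_after = 1 − (1 − 0.822)^2 = 0.968
ΔR = 0.968 − 0.822 = 0.146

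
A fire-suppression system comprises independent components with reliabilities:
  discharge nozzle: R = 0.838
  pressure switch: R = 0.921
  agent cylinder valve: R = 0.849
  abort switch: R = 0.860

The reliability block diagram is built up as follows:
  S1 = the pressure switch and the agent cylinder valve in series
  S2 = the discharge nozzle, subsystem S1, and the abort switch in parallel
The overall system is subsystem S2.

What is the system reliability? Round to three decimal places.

0.995

Series (pressure switch and agent cylinder valve): 0.92100 × 0.84900 = 0.78193
Parallel (discharge nozzle, [0.78193], and abort switch): 1 − (1 − 0.83800)(1 − 0.78193)(1 − 0.86000) = 0.995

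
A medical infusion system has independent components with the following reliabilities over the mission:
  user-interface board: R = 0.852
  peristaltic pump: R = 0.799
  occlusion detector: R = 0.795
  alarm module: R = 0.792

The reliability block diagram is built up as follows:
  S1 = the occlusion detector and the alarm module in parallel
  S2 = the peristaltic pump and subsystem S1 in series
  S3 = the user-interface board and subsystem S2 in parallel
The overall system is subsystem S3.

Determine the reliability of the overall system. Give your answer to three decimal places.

0.965

Parallel (occlusion detector and alarm module): 1 − (1 − 0.79500)(1 − 0.79200) = 0.95736
Series (peristaltic pump and [0.95736]): 0.79900 × 0.95736 = 0.76493
Parallel (user-interface board and [0.76493]): 1 − (1 − 0.85200)(1 − 0.76493) = 0.965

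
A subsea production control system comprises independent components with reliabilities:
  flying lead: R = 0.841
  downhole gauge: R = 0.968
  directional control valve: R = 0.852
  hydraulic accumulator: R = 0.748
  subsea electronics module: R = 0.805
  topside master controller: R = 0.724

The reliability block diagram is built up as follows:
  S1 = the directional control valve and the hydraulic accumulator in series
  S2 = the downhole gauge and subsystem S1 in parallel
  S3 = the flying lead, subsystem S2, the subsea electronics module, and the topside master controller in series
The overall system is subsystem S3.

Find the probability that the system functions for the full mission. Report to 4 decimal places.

Series (directional control valve and hydraulic accumulator): 0.852000 × 0.748000 = 0.637296
Parallel (downhole gauge and [0.637296]): 1 − (1 − 0.968000)(1 − 0.637296) = 0.988393
Series (flying lead, [0.988393], subsea electronics module, and topside master controller): 0.841000 × 0.988393 × 0.805000 × 0.724000 = 0.4845

0.4845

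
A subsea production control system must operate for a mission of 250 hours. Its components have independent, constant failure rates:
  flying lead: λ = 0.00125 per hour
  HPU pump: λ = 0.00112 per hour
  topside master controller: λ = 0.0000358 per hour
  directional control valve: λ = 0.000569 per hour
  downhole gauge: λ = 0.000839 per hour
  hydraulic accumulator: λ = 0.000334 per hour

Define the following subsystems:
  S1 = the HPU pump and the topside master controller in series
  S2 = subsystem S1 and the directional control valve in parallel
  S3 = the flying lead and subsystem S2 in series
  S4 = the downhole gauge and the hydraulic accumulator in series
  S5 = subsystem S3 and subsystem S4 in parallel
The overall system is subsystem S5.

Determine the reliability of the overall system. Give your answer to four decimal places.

R(flying lead) = exp(−0.00125 × 250) = 0.731616
R(HPU pump) = exp(−0.00112 × 250) = 0.755784
R(topside master controller) = exp(−0.0000358 × 250) = 0.991090
R(directional control valve) = exp(−0.000569 × 250) = 0.867404
R(downhole gauge) = exp(−0.000839 × 250) = 0.810787
R(hydraulic accumulator) = exp(−0.000334 × 250) = 0.919891
Series (HPU pump and topside master controller): 0.755784 × 0.991090 = 0.749050
Parallel ([0.749050] and directional control valve): 1 − (1 − 0.749050)(1 − 0.867404) = 0.966725
Series (flying lead and [0.966725]): 0.731616 × 0.966725 = 0.707271
Series (downhole gauge and hydraulic accumulator): 0.810787 × 0.919891 = 0.745836
Parallel ([0.707271] and [0.745836]): 1 − (1 − 0.707271)(1 − 0.745836) = 0.9256

0.9256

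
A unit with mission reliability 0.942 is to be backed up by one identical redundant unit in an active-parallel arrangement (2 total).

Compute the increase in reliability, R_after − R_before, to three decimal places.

R_before = 0.942
R_after = 1 − (1 − 0.942)^2 = 0.997
ΔR = 0.997 − 0.942 = 0.055

0.055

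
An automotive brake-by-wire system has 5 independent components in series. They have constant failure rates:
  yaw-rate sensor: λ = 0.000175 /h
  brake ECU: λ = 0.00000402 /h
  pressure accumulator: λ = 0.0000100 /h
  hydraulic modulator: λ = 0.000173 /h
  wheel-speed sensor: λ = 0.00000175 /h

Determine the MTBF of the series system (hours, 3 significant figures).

Series of exponential components: λ_sys = Σ λ_i
λ_sys = 0.000175 + 0.00000402 + 0.0000100 + 0.000173 + 0.00000175 = 3.6377e-04 /h
MTBF = 1 / λ_sys = 2750 h

2750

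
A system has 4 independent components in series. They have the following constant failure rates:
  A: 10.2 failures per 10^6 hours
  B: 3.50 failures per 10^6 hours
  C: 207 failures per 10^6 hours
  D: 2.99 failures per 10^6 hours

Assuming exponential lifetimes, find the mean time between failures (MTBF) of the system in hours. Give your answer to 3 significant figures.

Series of exponential components: λ_sys = Σ λ_i
λ_sys = 0.0000102 + 0.00000350 + 0.000207 + 0.00000299 = 2.2369e-04 /h
MTBF = 1 / λ_sys = 4470 h

4470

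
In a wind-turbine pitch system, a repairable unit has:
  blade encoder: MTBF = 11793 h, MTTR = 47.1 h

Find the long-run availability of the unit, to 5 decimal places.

A(blade encoder) = MTBF/(MTBF+MTTR) = 11793/(11793+47.1) = 0.99602

0.99602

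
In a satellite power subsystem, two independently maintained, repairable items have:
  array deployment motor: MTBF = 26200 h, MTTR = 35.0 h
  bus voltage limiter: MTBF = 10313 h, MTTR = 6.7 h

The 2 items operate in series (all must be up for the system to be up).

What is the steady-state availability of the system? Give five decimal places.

0.99802

A(array deployment motor) = MTBF/(MTBF+MTTR) = 26200/(26200+35.0) = 0.998666
A(bus voltage limiter) = MTBF/(MTBF+MTTR) = 10313/(10313+6.7) = 0.999351
Series availability: 0.998666 × 0.999351 = 0.99802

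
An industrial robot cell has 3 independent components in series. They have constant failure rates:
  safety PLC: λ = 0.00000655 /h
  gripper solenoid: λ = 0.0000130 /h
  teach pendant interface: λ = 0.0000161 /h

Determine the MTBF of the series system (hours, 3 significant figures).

28100

Series of exponential components: λ_sys = Σ λ_i
λ_sys = 0.00000655 + 0.0000130 + 0.0000161 = 3.5650e-05 /h
MTBF = 1 / λ_sys = 28100 h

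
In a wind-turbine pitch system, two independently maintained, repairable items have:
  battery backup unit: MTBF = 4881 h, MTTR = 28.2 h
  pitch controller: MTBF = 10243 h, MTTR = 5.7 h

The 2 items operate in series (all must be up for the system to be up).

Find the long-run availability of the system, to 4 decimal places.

A(battery backup unit) = MTBF/(MTBF+MTTR) = 4881/(4881+28.2) = 0.994256
A(pitch controller) = MTBF/(MTBF+MTTR) = 10243/(10243+5.7) = 0.999444
Series availability: 0.994256 × 0.999444 = 0.9937

0.9937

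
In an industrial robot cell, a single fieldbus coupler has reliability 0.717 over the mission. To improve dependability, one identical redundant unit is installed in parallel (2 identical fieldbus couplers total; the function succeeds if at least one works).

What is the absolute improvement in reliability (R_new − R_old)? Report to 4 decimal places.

R_before = 0.717
R_after = 1 − (1 − 0.717)^2 = 0.9199
ΔR = 0.9199 − 0.717 = 0.2029

0.2029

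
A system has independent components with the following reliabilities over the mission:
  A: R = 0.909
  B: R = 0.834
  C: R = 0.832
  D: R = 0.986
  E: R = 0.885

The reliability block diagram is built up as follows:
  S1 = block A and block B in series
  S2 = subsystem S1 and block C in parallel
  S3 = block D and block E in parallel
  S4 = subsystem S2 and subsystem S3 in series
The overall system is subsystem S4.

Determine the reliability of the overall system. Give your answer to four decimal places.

Series (A and B): 0.909000 × 0.834000 = 0.758106
Parallel ([0.758106] and C): 1 − (1 − 0.758106)(1 − 0.832000) = 0.959362
Parallel (D and E): 1 − (1 − 0.986000)(1 − 0.885000) = 0.998390
Series ([0.959362] and [0.998390]): 0.959362 × 0.998390 = 0.9578

0.9578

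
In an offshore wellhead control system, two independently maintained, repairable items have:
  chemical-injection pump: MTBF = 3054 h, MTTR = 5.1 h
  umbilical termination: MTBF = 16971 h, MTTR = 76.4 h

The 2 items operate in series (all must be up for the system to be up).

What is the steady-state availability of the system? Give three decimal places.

A(chemical-injection pump) = MTBF/(MTBF+MTTR) = 3054/(3054+5.1) = 0.998333
A(umbilical termination) = MTBF/(MTBF+MTTR) = 16971/(16971+76.4) = 0.995518
Series availability: 0.998333 × 0.995518 = 0.994

0.994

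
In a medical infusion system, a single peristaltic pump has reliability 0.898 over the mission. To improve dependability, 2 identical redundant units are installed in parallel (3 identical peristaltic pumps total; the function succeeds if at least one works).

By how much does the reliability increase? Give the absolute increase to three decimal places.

0.101

R_before = 0.898
R_after = 1 − (1 − 0.898)^3 = 0.999
ΔR = 0.999 − 0.898 = 0.101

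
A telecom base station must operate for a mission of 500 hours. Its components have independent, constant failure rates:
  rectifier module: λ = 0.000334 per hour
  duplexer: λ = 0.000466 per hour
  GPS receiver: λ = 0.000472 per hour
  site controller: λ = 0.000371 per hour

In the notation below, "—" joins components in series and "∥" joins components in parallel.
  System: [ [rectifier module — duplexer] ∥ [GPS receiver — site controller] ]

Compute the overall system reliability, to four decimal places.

0.8866

R(rectifier module) = exp(−0.000334 × 500) = 0.846200
R(duplexer) = exp(−0.000466 × 500) = 0.792154
R(GPS receiver) = exp(−0.000472 × 500) = 0.789781
R(site controller) = exp(−0.000371 × 500) = 0.830689
Series (rectifier module and duplexer): 0.846200 × 0.792154 = 0.670321
Series (GPS receiver and site controller): 0.789781 × 0.830689 = 0.656062
Parallel ([0.670321] and [0.656062]): 1 − (1 − 0.670321)(1 − 0.656062) = 0.8866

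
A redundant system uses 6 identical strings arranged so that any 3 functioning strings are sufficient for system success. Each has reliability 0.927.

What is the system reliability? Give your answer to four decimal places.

0.9996

R = Σ_{i=3}^{6} C(6,i) p^i (1−p)^{6−i} with p = 0.927
C(6,3)·0.927^3·0.073^3 = 0.006198
C(6,4)·0.927^4·0.073^2 = 0.059028
C(6,5)·0.927^5·0.073^1 = 0.299828
C(6,6)·0.927^6·0.073^0 = 0.634568
Sum = 0.9996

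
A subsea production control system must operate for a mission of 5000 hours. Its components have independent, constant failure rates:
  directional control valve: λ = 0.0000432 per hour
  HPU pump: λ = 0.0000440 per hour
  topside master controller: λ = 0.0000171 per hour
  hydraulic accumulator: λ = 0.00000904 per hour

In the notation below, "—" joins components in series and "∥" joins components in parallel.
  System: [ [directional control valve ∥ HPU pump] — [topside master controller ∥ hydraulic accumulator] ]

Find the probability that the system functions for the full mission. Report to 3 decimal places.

0.958

R(directional control valve) = exp(−0.0000432 × 5000) = 0.80574
R(HPU pump) = exp(−0.0000440 × 5000) = 0.80252
R(topside master controller) = exp(−0.0000171 × 5000) = 0.91805
R(hydraulic accumulator) = exp(−0.00000904 × 5000) = 0.95581
Parallel (directional control valve and HPU pump): 1 − (1 − 0.80574)(1 − 0.80252) = 0.96164
Parallel (topside master controller and hydraulic accumulator): 1 − (1 − 0.91805)(1 − 0.95581) = 0.99638
Series ([0.96164] and [0.99638]): 0.96164 × 0.99638 = 0.958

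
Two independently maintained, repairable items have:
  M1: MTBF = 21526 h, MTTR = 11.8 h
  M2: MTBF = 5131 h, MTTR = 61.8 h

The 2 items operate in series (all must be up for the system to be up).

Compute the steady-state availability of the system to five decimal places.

A(M1) = MTBF/(MTBF+MTTR) = 21526/(21526+11.8) = 0.999452
A(M2) = MTBF/(MTBF+MTTR) = 5131/(5131+61.8) = 0.988099
Series availability: 0.999452 × 0.988099 = 0.98756

0.98756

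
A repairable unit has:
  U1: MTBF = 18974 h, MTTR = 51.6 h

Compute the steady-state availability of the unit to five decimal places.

A(U1) = MTBF/(MTBF+MTTR) = 18974/(18974+51.6) = 0.99729

0.99729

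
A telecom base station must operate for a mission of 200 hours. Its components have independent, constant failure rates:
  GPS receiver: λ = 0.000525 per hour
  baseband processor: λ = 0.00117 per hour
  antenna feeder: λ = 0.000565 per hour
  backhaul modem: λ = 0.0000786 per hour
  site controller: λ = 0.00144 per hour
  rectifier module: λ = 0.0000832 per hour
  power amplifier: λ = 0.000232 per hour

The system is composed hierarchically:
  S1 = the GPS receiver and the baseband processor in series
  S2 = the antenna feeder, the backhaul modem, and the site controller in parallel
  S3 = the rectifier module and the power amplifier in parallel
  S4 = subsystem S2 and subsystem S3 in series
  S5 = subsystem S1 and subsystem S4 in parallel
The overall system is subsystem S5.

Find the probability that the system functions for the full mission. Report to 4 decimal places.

R(GPS receiver) = exp(−0.000525 × 200) = 0.900325
R(baseband processor) = exp(−0.00117 × 200) = 0.791362
R(antenna feeder) = exp(−0.000565 × 200) = 0.893151
R(backhaul modem) = exp(−0.0000786 × 200) = 0.984403
R(site controller) = exp(−0.00144 × 200) = 0.749762
R(rectifier module) = exp(−0.0000832 × 200) = 0.983498
R(power amplifier) = exp(−0.000232 × 200) = 0.954660
Series (GPS receiver and baseband processor): 0.900325 × 0.791362 = 0.712483
Parallel (antenna feeder, backhaul modem, and site controller): 1 − (1 − 0.893151)(1 − 0.984403)(1 − 0.749762) = 0.999583
Parallel (rectifier module and power amplifier): 1 − (1 − 0.983498)(1 − 0.954660) = 0.999252
Series ([0.999583] and [0.999252]): 0.999583 × 0.999252 = 0.998835
Parallel ([0.712483] and [0.998835]): 1 − (1 − 0.712483)(1 − 0.998835) = 0.9997

0.9997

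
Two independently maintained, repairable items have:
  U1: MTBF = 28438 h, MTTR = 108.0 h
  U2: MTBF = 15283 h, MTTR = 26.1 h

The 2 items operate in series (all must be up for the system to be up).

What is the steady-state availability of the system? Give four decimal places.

A(U1) = MTBF/(MTBF+MTTR) = 28438/(28438+108.0) = 0.996217
A(U2) = MTBF/(MTBF+MTTR) = 15283/(15283+26.1) = 0.998295
Series availability: 0.996217 × 0.998295 = 0.9945

0.9945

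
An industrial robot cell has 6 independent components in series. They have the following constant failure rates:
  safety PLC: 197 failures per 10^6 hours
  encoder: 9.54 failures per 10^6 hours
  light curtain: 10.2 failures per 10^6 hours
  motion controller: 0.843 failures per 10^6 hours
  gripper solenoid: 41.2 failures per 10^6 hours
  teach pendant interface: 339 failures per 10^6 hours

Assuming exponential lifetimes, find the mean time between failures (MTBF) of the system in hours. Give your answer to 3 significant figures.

1670

Series of exponential components: λ_sys = Σ λ_i
λ_sys = 0.000197 + 0.00000954 + 0.0000102 + 0.000000843 + 0.0000412 + 0.000339 = 5.9778e-04 /h
MTBF = 1 / λ_sys = 1670 h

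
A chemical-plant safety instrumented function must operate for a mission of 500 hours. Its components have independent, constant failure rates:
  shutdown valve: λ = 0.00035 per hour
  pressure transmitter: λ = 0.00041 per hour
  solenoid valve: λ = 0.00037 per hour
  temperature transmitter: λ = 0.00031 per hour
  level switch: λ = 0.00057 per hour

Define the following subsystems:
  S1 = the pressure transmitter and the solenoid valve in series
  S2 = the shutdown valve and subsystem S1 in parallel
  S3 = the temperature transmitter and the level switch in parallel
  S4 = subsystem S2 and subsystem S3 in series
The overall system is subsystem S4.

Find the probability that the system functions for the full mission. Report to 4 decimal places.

R(shutdown valve) = exp(−0.00035 × 500) = 0.839457
R(pressure transmitter) = exp(−0.00041 × 500) = 0.814647
R(solenoid valve) = exp(−0.00037 × 500) = 0.831104
R(temperature transmitter) = exp(−0.00031 × 500) = 0.856415
R(level switch) = exp(−0.00057 × 500) = 0.752014
Series (pressure transmitter and solenoid valve): 0.814647 × 0.831104 = 0.677056
Parallel (shutdown valve and [0.677056]): 1 − (1 − 0.839457)(1 − 0.677056) = 0.948154
Parallel (temperature transmitter and level switch): 1 − (1 − 0.856415)(1 − 0.752014) = 0.964393
Series ([0.948154] and [0.964393]): 0.948154 × 0.964393 = 0.9144

0.9144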